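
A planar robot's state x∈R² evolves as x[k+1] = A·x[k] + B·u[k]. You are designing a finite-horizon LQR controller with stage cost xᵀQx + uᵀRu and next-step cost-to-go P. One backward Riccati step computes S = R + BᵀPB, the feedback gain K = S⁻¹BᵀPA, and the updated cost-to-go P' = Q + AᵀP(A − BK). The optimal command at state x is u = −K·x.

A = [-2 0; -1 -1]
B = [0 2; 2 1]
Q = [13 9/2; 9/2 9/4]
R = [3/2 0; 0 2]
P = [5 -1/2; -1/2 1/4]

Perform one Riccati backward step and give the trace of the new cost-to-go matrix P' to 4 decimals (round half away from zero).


17.1828

BᵀP = [-1.0000 0.5000; 9.5000 -0.7500]
S = R + BᵀPB = [3/2 0; 0 2] + [1.0000 -1.5000; -1.5000 18.2500] = [2.5000 -1.5000; -1.5000 20.2500]
BᵀPA = [1.5000 -0.5000; -18.2500 0.7500]
K = S⁻¹·BᵀPA = [0.0620 -0.1860; -0.8966 0.0233]
A−BK = [-0.2067 -0.0465; -0.2274 -0.6512]
AᵀP(A−BK) = [1.7933 -0.0465; -0.0465 0.1395]
P' = Q + AᵀP(A−BK) = [14.7933 4.4535; 4.4535 2.3895]
tr(P') = 17.1828


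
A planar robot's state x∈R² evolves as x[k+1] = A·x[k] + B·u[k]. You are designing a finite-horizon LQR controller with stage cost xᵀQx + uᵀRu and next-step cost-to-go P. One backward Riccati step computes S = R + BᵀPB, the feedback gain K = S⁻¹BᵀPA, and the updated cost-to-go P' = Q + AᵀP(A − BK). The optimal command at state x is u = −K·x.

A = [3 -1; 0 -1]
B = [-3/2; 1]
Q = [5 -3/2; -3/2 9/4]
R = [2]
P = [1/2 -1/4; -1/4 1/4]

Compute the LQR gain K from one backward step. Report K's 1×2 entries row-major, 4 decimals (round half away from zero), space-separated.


BᵀP = [-1.0000 0.6250]
S = R + BᵀPB = [2] + [2.1250] = [4.1250]
BᵀPA = [-3.0000 0.3750]
K = S⁻¹·BᵀPA = [-0.7273 0.0909]
A−BK = [1.9091 -0.8636; 0.7273 -1.0909]
AᵀP(A−BK) = [2.3182 -0.4773; -0.4773 0.2159]
P' = Q + AᵀP(A−BK) = [7.3182 -1.9773; -1.9773 2.4659]
tr(P') = 9.7841

-0.7273 0.0909


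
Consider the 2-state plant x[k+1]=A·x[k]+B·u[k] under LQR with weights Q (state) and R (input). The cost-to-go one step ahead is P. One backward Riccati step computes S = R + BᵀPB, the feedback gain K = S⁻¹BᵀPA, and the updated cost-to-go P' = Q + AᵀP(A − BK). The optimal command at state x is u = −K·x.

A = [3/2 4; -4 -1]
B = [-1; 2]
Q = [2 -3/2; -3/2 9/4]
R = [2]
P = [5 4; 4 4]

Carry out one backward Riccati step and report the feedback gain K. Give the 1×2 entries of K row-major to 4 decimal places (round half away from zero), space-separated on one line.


-1.6429 1.1429

BᵀP = [3.0000 4.0000]
S = R + BᵀPB = [2] + [5.0000] = [7.0000]
BᵀPA = [-11.5000 8.0000]
K = S⁻¹·BᵀPA = [-1.6429 1.1429]
A−BK = [-0.1429 5.1429; -0.7143 -3.2857]
AᵀP(A−BK) = [8.3571 -10.8571; -10.8571 42.8571]
P' = Q + AᵀP(A−BK) = [10.3571 -12.3571; -12.3571 45.1071]
tr(P') = 55.4643


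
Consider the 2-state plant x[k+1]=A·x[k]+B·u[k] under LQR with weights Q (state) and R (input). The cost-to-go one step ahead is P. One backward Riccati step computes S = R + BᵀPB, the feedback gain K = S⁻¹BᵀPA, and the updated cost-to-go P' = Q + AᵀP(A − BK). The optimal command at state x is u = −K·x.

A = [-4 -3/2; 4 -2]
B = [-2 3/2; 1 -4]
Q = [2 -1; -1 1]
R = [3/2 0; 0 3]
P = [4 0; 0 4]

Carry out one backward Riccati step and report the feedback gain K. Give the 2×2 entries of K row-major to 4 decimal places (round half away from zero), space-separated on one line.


BᵀP = [-8.0000 4.0000; 6.0000 -16.0000]
S = R + BᵀPB = [3/2 0; 0 3] + [20.0000 -28.0000; -28.0000 73.0000] = [21.5000 -28.0000; -28.0000 76.0000]
BᵀPA = [48.0000 4.0000; -88.0000 23.0000]
K = S⁻¹·BᵀPA = [1.3929 1.1153; -0.6447 0.7135]
A−BK = [-0.2471 -0.3397; 0.0282 -0.2612]
AᵀP(A−BK) = [4.4047 1.2565; 1.2565 4.1276]
P' = Q + AᵀP(A−BK) = [6.4047 0.2565; 0.2565 5.1276]
tr(P') = 11.5324

1.3929 1.1153 -0.6447 0.7135


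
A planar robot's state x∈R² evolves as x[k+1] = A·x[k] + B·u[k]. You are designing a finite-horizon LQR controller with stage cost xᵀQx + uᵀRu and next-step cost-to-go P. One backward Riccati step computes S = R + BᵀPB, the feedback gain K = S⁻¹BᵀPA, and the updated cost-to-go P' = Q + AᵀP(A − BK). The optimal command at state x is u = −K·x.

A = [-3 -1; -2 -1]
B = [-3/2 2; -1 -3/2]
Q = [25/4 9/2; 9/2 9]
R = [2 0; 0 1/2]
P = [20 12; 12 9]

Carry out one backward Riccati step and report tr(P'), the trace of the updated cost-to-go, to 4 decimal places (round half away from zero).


BᵀP = [-42.0000 -27.0000; 22.0000 10.5000]
S = R + BᵀPB = [2 0; 0 1/2] + [90.0000 -43.5000; -43.5000 28.2500] = [92.0000 -43.5000; -43.5000 28.7500]
BᵀPA = [180.0000 69.0000; -87.0000 -32.5000]
K = S⁻¹·BᵀPA = [1.8472 0.7572; -0.2312 0.0153]
A−BK = [0.2331 0.1053; -0.4995 -0.2199]
AᵀP(A−BK) = [7.3889 3.0289; 3.0289 1.2481]
P' = Q + AᵀP(A−BK) = [13.6389 7.5289; 7.5289 10.2481]
tr(P') = 23.8870

23.8870


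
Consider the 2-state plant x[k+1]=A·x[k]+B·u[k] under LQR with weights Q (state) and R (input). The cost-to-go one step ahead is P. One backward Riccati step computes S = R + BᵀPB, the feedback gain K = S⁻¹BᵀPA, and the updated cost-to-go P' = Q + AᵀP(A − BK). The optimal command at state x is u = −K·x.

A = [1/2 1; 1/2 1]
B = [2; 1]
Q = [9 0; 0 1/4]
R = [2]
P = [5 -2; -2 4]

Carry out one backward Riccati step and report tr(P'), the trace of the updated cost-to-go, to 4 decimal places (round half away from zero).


BᵀP = [8.0000 0.0000]
S = R + BᵀPB = [2] + [16.0000] = [18.0000]
BᵀPA = [4.0000 8.0000]
K = S⁻¹·BᵀPA = [0.2222 0.4444]
A−BK = [0.0556 0.1111; 0.2778 0.5556]
AᵀP(A−BK) = [0.3611 0.7222; 0.7222 1.4444]
P' = Q + AᵀP(A−BK) = [9.3611 0.7222; 0.7222 1.6944]
tr(P') = 11.0556

11.0556


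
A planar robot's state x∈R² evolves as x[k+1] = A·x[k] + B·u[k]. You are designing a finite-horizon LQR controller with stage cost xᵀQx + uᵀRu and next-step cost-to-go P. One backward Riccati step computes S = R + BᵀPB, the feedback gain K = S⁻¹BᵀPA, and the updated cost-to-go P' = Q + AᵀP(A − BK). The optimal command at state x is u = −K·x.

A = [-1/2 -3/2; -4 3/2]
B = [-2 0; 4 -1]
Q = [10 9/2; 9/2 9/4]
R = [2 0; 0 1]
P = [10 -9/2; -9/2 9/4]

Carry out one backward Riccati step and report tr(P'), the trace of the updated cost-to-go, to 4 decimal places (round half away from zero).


BᵀP = [-38.0000 18.0000; 4.5000 -2.2500]
S = R + BᵀPB = [2 0; 0 1] + [148.0000 -18.0000; -18.0000 2.2500] = [150.0000 -18.0000; -18.0000 3.2500]
BᵀPA = [-53.0000 84.0000; 6.7500 -10.1250]
K = S⁻¹·BᵀPA = [-0.3104 0.5550; 0.3578 -0.0413]
A−BK = [-1.1208 -0.3899; -2.4006 -0.7615]
AᵀP(A−BK) = [1.6338 0.0711; 0.0711 0.7706]
P' = Q + AᵀP(A−BK) = [11.6338 4.5711; 4.5711 3.0206]
tr(P') = 14.6544

14.6544


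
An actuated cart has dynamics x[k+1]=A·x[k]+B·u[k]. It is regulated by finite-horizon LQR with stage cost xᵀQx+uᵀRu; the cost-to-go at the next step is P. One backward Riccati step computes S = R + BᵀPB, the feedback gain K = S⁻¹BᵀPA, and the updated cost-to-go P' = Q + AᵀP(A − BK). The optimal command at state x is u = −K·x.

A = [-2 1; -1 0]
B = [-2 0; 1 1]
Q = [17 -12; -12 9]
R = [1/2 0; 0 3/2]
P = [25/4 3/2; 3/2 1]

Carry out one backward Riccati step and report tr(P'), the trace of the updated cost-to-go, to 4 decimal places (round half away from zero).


28.9775

BᵀP = [-11.0000 -2.0000; 1.5000 1.0000]
S = R + BᵀPB = [1/2 0; 0 3/2] + [20.0000 -2.0000; -2.0000 1.0000] = [20.5000 -2.0000; -2.0000 2.5000]
BᵀPA = [24.0000 -11.0000; -4.0000 1.5000]
K = S⁻¹·BᵀPA = [1.1005 -0.5185; -0.7196 0.1852]
A−BK = [0.2011 -0.0370; -1.3810 0.3333]
AᵀP(A−BK) = [2.7090 -0.8148; -0.8148 0.2685]
P' = Q + AᵀP(A−BK) = [19.7090 -12.8148; -12.8148 9.2685]
tr(P') = 28.9775


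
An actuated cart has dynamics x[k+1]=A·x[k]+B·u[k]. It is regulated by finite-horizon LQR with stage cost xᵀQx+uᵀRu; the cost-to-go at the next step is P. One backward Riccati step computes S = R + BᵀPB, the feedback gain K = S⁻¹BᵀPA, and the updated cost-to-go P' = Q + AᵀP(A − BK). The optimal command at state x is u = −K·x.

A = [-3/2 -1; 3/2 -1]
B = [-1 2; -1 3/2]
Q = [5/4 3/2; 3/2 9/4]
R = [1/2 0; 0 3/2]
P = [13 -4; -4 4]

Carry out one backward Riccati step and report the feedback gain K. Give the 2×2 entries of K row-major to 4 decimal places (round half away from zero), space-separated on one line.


BᵀP = [-9.0000 0.0000; 20.0000 -2.0000]
S = R + BᵀPB = [1/2 0; 0 3/2] + [9.0000 -18.0000; -18.0000 37.0000] = [9.5000 -18.0000; -18.0000 38.5000]
BᵀPA = [13.5000 9.0000; -33.0000 -18.0000]
K = S⁻¹·BᵀPA = [-1.7784 0.5389; -1.6886 -0.2156]
A−BK = [0.0988 -0.0299; 2.2545 -0.1377]
AᵀP(A−BK) = [24.5344 -0.8892; -0.8892 0.2695]
P' = Q + AᵀP(A−BK) = [25.7844 0.6108; 0.6108 2.5195]
tr(P') = 28.3039

-1.7784 0.5389 -1.6886 -0.2156


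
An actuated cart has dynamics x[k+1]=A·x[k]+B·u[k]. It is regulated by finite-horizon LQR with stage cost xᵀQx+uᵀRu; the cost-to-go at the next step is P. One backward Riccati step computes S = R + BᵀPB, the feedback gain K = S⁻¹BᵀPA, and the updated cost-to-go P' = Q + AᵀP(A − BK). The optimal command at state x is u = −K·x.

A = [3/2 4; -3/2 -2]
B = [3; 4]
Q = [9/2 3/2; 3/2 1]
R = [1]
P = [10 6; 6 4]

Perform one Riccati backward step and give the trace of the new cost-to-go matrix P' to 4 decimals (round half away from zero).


BᵀP = [54.0000 34.0000]
S = R + BᵀPB = [1] + [298.0000] = [299.0000]
BᵀPA = [30.0000 148.0000]
K = S⁻¹·BᵀPA = [0.1003 0.4950]
A−BK = [1.1990 2.5151; -1.9013 -3.9799]
AᵀP(A−BK) = [1.4900 3.1505; 3.1505 6.7425]
P' = Q + AᵀP(A−BK) = [5.9900 4.6505; 4.6505 7.7425]
tr(P') = 13.7324

13.7324


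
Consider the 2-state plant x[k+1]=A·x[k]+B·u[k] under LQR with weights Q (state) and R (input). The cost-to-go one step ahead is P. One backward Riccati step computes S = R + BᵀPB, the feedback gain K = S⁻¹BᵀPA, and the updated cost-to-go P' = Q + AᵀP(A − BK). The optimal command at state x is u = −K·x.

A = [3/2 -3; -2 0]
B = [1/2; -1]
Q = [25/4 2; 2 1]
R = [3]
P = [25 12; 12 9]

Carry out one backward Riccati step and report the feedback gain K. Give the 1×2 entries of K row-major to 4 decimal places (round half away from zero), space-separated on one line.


BᵀP = [0.5000 -3.0000]
S = R + BᵀPB = [3] + [3.2500] = [6.2500]
BᵀPA = [6.7500 -1.5000]
K = S⁻¹·BᵀPA = [1.0800 -0.2400]
A−BK = [0.9600 -2.8800; -0.9200 -0.2400]
AᵀP(A−BK) = [12.9600 -38.8800; -38.8800 224.6400]
P' = Q + AᵀP(A−BK) = [19.2100 -36.8800; -36.8800 225.6400]
tr(P') = 244.8500

1.0800 -0.2400


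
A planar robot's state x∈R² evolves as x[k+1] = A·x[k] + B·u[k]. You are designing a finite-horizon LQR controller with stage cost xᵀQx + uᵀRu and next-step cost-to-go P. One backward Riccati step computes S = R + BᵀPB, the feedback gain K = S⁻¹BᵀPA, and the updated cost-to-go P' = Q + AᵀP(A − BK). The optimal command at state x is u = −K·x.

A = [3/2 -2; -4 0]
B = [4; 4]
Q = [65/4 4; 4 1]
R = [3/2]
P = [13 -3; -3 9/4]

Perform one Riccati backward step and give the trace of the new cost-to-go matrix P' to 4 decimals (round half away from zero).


93.0151

BᵀP = [40.0000 -3.0000]
S = R + BᵀPB = [3/2] + [148.0000] = [149.5000]
BᵀPA = [72.0000 -80.0000]
K = S⁻¹·BᵀPA = [0.4816 -0.5351]
A−BK = [-0.4264 0.1405; -5.9264 2.1405]
AᵀP(A−BK) = [66.5744 -24.4716; -24.4716 9.1906]
P' = Q + AᵀP(A−BK) = [82.8244 -20.4716; -20.4716 10.1906]
tr(P') = 93.0151


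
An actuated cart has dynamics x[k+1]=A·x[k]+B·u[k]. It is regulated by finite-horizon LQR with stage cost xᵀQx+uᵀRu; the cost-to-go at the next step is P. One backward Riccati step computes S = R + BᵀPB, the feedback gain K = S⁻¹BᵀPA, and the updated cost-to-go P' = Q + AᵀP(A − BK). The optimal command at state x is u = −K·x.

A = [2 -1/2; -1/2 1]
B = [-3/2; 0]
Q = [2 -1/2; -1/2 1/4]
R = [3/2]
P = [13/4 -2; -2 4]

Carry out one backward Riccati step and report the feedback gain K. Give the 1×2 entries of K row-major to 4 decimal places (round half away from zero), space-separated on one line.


BᵀP = [-4.8750 3.0000]
S = R + BᵀPB = [3/2] + [7.3125] = [8.8125]
BᵀPA = [-11.2500 5.4375]
K = S⁻¹·BᵀPA = [-1.2766 0.6170]
A−BK = [0.0851 0.4255; -0.5000 1.0000]
AᵀP(A−BK) = [3.6383 -2.8085; -2.8085 3.4574]
P' = Q + AᵀP(A−BK) = [5.6383 -3.3085; -3.3085 3.7074]
tr(P') = 9.3457

-1.2766 0.6170


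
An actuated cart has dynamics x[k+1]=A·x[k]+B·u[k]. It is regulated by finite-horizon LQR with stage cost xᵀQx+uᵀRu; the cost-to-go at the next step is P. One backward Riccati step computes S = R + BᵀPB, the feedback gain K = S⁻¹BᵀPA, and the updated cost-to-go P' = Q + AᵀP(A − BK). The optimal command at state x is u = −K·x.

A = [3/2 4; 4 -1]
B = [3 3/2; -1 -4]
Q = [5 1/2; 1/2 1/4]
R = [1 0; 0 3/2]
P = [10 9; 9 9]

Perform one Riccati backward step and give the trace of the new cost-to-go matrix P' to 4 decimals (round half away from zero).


10.8043

BᵀP = [21.0000 18.0000; -21.0000 -22.5000]
S = R + BᵀPB = [1 0; 0 3/2] + [45.0000 -40.5000; -40.5000 58.5000] = [46.0000 -40.5000; -40.5000 60.0000]
BᵀPA = [103.5000 66.0000; -121.5000 -61.5000]
K = S⁻¹·BᵀPA = [1.1514 1.3121; -1.2478 -0.1393]
A−BK = [-0.0824 0.2726; 0.1601 -0.2451]
AᵀP(A−BK) = [3.7224 1.7683; 1.7683 1.8319]
P' = Q + AᵀP(A−BK) = [8.7224 2.2683; 2.2683 2.0819]
tr(P') = 10.8043


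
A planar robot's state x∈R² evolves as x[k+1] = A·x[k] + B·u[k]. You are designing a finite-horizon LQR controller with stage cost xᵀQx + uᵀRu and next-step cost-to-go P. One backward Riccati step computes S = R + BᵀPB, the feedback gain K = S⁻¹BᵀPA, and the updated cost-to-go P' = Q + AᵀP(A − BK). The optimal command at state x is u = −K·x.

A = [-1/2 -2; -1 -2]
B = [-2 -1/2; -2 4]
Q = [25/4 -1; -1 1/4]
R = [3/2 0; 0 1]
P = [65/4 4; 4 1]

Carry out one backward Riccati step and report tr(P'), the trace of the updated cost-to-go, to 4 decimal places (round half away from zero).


8.0372

BᵀP = [-40.5000 -10.0000; 7.8750 2.0000]
S = R + BᵀPB = [3/2 0; 0 1] + [101.0000 -19.7500; -19.7500 4.0625] = [102.5000 -19.7500; -19.7500 5.0625]
BᵀPA = [30.2500 101.0000; -5.9375 -19.7500]
K = S⁻¹·BᵀPA = [0.2784 0.9411; -0.0866 -0.2299]
A−BK = [0.0136 -0.2328; -0.0968 0.8018]
AᵀP(A−BK) = [0.1256 0.4177; 0.4177 1.4116]
P' = Q + AᵀP(A−BK) = [6.3756 -0.5823; -0.5823 1.6616]
tr(P') = 8.0372


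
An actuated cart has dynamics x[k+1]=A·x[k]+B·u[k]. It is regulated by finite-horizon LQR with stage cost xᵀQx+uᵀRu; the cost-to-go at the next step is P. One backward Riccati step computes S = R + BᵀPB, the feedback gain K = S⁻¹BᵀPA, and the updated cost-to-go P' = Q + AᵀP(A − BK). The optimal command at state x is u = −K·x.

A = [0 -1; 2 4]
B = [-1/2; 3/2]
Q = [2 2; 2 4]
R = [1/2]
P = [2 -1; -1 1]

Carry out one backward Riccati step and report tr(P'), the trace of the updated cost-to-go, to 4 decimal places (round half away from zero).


BᵀP = [-2.5000 2.0000]
S = R + BᵀPB = [1/2] + [4.2500] = [4.7500]
BᵀPA = [4.0000 10.5000]
K = S⁻¹·BᵀPA = [0.8421 2.2105]
A−BK = [0.4211 0.1053; 0.7368 0.6842]
AᵀP(A−BK) = [0.6316 1.1579; 1.1579 2.7895]
P' = Q + AᵀP(A−BK) = [2.6316 3.1579; 3.1579 6.7895]
tr(P') = 9.4211

9.4211


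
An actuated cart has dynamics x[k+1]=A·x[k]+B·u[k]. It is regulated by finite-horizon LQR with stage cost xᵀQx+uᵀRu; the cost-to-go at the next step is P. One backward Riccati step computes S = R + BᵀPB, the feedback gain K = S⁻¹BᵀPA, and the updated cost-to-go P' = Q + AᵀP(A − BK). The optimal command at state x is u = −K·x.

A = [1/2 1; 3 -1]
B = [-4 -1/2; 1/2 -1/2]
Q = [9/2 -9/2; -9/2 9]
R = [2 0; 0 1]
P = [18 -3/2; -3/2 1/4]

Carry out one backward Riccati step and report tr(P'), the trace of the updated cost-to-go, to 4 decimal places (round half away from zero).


14.8449

BᵀP = [-72.7500 6.1250; -8.2500 0.6250]
S = R + BᵀPB = [2 0; 0 1] + [294.0625 33.3125; 33.3125 3.8125] = [296.0625 33.3125; 33.3125 4.8125]
BᵀPA = [-18.0000 -78.8750; -2.2500 -8.8750]
K = S⁻¹·BᵀPA = [-0.0370 -0.2664; -0.2111 -0.0001]
A−BK = [0.2463 -0.0657; 2.9130 -0.8668]
AᵀP(A−BK) = [1.1082 -0.2955; -0.2955 0.2366]
P' = Q + AᵀP(A−BK) = [5.6082 -4.7955; -4.7955 9.2366]
tr(P') = 14.8449


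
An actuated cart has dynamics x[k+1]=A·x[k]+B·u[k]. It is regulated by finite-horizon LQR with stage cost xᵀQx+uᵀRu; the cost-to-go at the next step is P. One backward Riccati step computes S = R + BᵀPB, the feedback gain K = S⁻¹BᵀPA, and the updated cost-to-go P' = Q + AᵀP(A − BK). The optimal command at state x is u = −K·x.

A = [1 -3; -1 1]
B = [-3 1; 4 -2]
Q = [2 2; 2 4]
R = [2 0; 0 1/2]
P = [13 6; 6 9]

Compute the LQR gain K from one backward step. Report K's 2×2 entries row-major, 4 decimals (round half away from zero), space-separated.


-0.4118 1.9412 -0.3137 3.2941

BᵀP = [-15.0000 18.0000; 1.0000 -12.0000]
S = R + BᵀPB = [2 0; 0 1/2] + [117.0000 -51.0000; -51.0000 25.0000] = [119.0000 -51.0000; -51.0000 25.5000]
BᵀPA = [-33.0000 63.0000; 13.0000 -15.0000]
K = S⁻¹·BᵀPA = [-0.4118 1.9412; -0.3137 3.2941]
A−BK = [0.0784 -0.4706; 0.0196 -0.1765]
AᵀP(A−BK) = [0.4902 -2.7647; -2.7647 17.1176]
P' = Q + AᵀP(A−BK) = [2.4902 -0.7647; -0.7647 21.1176]
tr(P') = 23.6078


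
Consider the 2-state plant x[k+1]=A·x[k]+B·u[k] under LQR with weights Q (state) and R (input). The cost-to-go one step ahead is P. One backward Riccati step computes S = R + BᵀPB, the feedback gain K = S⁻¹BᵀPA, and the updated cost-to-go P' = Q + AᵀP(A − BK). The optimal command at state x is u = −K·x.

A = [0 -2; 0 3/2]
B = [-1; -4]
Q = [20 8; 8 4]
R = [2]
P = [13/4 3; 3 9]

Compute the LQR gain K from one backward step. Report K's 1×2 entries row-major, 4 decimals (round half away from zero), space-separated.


BᵀP = [-15.2500 -39.0000]
S = R + BᵀPB = [2] + [171.2500] = [173.2500]
BᵀPA = [0.0000 -28.0000]
K = S⁻¹·BᵀPA = [0.0000 -0.1616]
A−BK = [0.0000 -2.1616; 0.0000 0.8535]
AᵀP(A−BK) = [0.0000 0.0000; 0.0000 10.7247]
P' = Q + AᵀP(A−BK) = [20.0000 8.0000; 8.0000 14.7247]
tr(P') = 34.7247

0.0000 -0.1616


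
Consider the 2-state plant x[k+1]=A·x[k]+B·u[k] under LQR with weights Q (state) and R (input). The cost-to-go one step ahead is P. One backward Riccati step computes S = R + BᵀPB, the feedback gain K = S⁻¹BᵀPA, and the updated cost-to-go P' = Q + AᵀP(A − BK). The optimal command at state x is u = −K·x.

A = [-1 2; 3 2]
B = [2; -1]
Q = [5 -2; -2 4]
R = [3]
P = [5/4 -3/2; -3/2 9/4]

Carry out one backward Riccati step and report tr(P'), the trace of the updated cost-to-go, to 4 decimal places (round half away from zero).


17.1115

BᵀP = [4.0000 -5.2500]
S = R + BᵀPB = [3] + [13.2500] = [16.2500]
BᵀPA = [-19.7500 -2.5000]
K = S⁻¹·BᵀPA = [-1.2154 -0.1538]
A−BK = [1.4308 2.3077; 1.7846 1.8462]
AᵀP(A−BK) = [6.4962 1.9615; 1.9615 1.6154]
P' = Q + AᵀP(A−BK) = [11.4962 -0.0385; -0.0385 5.6154]
tr(P') = 17.1115


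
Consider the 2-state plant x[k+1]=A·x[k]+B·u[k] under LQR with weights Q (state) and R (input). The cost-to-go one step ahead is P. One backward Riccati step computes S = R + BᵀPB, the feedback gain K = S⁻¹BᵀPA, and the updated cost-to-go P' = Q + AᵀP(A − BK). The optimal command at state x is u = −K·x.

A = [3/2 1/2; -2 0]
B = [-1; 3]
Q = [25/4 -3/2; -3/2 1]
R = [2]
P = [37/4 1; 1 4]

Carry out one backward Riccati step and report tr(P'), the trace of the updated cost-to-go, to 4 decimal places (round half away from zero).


BᵀP = [-6.2500 11.0000]
S = R + BᵀPB = [2] + [39.2500] = [41.2500]
BᵀPA = [-31.3750 -3.1250]
K = S⁻¹·BᵀPA = [-0.7606 -0.0758]
A−BK = [0.7394 0.4242; 0.2818 0.2273]
AᵀP(A−BK) = [6.9485 3.5606; 3.5606 2.0758]
P' = Q + AᵀP(A−BK) = [13.1985 2.0606; 2.0606 3.0758]
tr(P') = 16.2742

16.2742


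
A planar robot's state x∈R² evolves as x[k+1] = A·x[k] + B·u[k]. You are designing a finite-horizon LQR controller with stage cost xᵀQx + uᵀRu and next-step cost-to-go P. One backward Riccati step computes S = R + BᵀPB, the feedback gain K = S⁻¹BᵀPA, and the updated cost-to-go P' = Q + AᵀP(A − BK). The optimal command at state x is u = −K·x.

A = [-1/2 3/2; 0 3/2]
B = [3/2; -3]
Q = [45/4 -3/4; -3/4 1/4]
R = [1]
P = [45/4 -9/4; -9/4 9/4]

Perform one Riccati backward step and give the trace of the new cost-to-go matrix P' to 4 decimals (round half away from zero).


26.3365

BᵀP = [23.6250 -10.1250]
S = R + BᵀPB = [1] + [65.8125] = [66.8125]
BᵀPA = [-11.8125 20.2500]
K = S⁻¹·BᵀPA = [-0.1768 0.3031]
A−BK = [-0.2348 1.0454; -0.5304 2.4093]
AᵀP(A−BK) = [0.7240 -3.1698; -3.1698 14.1125]
P' = Q + AᵀP(A−BK) = [11.9740 -3.9198; -3.9198 14.3625]
tr(P') = 26.3365


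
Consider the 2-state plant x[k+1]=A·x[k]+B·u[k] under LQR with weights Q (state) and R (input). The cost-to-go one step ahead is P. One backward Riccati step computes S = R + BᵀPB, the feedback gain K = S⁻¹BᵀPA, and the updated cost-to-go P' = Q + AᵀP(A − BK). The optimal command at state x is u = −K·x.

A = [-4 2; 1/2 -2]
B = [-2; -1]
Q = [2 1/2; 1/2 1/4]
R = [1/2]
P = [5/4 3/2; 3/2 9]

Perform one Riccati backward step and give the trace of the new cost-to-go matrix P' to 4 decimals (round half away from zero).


BᵀP = [-4.0000 -12.0000]
S = R + BᵀPB = [1/2] + [20.0000] = [20.5000]
BᵀPA = [10.0000 16.0000]
K = S⁻¹·BᵀPA = [0.4878 0.7805]
A−BK = [-3.0244 3.5610; 0.9878 -1.2195]
AᵀP(A−BK) = [11.3720 -13.3049; -13.3049 16.5122]
P' = Q + AᵀP(A−BK) = [13.3720 -12.8049; -12.8049 16.7622]
tr(P') = 30.1341

30.1341


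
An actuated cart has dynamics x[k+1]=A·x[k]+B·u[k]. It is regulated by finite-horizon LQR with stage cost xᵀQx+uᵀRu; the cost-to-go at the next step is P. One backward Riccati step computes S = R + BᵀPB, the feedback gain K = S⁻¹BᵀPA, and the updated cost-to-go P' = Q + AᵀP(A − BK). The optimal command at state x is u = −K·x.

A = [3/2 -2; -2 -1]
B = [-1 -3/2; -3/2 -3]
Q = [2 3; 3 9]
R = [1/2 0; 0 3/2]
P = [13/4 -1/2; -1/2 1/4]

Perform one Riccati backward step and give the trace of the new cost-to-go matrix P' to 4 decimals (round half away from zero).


19.0738

BᵀP = [-2.5000 0.1250; -3.3750 0.0000]
S = R + BᵀPB = [1/2 0; 0 3/2] + [2.3125 3.3750; 3.3750 5.0625] = [2.8125 3.3750; 3.3750 6.5625]
BᵀPA = [-4.0000 4.8750; -5.0625 6.7500]
K = S⁻¹·BᵀPA = [-1.2968 1.3035; -0.1045 0.3582]
A−BK = [0.0464 -0.1592; -4.2587 2.0299]
AᵀP(A−BK) = [5.5962 -3.4726; -3.4726 2.4776]
P' = Q + AᵀP(A−BK) = [7.5962 -0.4726; -0.4726 11.4776]
tr(P') = 19.0738


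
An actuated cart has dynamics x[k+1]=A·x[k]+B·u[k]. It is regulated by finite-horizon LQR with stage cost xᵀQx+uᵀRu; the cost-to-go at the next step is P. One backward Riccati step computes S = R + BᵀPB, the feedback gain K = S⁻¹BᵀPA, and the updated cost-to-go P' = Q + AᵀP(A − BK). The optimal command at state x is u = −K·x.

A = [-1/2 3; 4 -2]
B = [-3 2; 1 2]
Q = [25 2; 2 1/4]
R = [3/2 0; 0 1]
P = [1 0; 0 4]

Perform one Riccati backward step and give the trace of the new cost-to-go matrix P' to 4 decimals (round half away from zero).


31.1897

BᵀP = [-3.0000 4.0000; 2.0000 8.0000]
S = R + BᵀPB = [3/2 0; 0 1] + [13.0000 2.0000; 2.0000 20.0000] = [14.5000 2.0000; 2.0000 21.0000]
BᵀPA = [17.5000 -17.0000; 31.0000 -10.0000]
K = S⁻¹·BᵀPA = [1.0166 -1.1215; 1.3794 -0.3694]
A−BK = [-0.2088 0.3744; 0.2246 -0.1398]
AᵀP(A−BK) = [3.6984 -2.4235; -2.4235 2.2413]
P' = Q + AᵀP(A−BK) = [28.6984 -0.4235; -0.4235 2.4913]
tr(P') = 31.1897


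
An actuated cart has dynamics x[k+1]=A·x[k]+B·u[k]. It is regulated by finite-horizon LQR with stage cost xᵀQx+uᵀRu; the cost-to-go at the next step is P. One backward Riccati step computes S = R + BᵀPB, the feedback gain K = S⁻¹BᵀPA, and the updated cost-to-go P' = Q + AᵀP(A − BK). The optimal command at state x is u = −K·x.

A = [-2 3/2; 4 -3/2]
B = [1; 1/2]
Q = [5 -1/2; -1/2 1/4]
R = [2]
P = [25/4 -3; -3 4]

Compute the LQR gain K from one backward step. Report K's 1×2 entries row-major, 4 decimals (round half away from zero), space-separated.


BᵀP = [4.7500 -1.0000]
S = R + BᵀPB = [2] + [4.2500] = [6.2500]
BᵀPA = [-13.5000 8.6250]
K = S⁻¹·BᵀPA = [-2.1600 1.3800]
A−BK = [0.1600 0.1200; 5.0800 -2.1900]
AᵀP(A−BK) = [107.8400 -51.1200; -51.1200 24.6600]
P' = Q + AᵀP(A−BK) = [112.8400 -51.6200; -51.6200 24.9100]
tr(P') = 137.7500

-2.1600 1.3800


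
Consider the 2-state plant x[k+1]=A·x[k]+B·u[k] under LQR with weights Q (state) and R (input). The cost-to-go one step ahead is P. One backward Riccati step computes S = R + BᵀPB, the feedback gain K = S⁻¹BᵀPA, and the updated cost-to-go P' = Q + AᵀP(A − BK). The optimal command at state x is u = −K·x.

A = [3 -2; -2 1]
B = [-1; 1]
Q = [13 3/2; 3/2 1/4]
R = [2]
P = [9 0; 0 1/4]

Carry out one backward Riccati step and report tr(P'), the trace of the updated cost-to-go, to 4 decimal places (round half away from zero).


34.6722

BᵀP = [-9.0000 0.2500]
S = R + BᵀPB = [2] + [9.2500] = [11.2500]
BᵀPA = [-27.5000 18.2500]
K = S⁻¹·BᵀPA = [-2.4444 1.6222]
A−BK = [0.5556 -0.3778; 0.4444 -0.6222]
AᵀP(A−BK) = [14.7778 -9.8889; -9.8889 6.6444]
P' = Q + AᵀP(A−BK) = [27.7778 -8.3889; -8.3889 6.8944]
tr(P') = 34.6722


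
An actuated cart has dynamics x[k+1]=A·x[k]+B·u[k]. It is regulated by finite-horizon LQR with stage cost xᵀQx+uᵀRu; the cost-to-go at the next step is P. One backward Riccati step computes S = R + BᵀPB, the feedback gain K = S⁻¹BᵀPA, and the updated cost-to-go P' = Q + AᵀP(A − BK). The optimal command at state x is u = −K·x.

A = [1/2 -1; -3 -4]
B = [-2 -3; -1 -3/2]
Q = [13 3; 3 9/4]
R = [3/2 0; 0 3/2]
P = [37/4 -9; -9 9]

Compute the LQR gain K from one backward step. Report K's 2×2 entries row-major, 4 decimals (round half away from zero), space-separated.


BᵀP = [-9.5000 9.0000; -14.2500 13.5000]
S = R + BᵀPB = [3/2 0; 0 3/2] + [10.0000 15.0000; 15.0000 22.5000] = [11.5000 15.0000; 15.0000 24.0000]
BᵀPA = [-31.7500 -26.5000; -47.6250 -39.7500]
K = S⁻¹·BᵀPA = [-0.9338 -0.7794; -1.4007 -1.1691]
A−BK = [-5.5699 -6.0662; -6.0349 -6.5331]
AᵀP(A−BK) = [13.9536 13.9494; 13.9494 14.1232]
P' = Q + AᵀP(A−BK) = [26.9536 16.9494; 16.9494 16.3732]
tr(P') = 43.3267

-0.9338 -0.7794 -1.4007 -1.1691


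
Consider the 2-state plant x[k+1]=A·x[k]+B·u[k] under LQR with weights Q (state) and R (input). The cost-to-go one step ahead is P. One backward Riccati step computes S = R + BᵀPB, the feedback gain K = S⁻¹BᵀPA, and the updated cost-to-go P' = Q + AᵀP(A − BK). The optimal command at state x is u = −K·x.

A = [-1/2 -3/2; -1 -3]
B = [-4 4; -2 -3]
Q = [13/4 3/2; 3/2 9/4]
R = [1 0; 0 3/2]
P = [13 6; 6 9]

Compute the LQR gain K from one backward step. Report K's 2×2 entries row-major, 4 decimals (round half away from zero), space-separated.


BᵀP = [-64.0000 -42.0000; 34.0000 -3.0000]
S = R + BᵀPB = [1 0; 0 3/2] + [340.0000 -130.0000; -130.0000 145.0000] = [341.0000 -130.0000; -130.0000 146.5000]
BᵀPA = [74.0000 222.0000; -14.0000 -42.0000]
K = S⁻¹·BᵀPA = [0.2729 0.8187; 0.1466 0.4398]
A−BK = [0.0052 0.0156; -0.0144 -0.0432]
AᵀP(A−BK) = [0.1080 0.3241; 0.3241 0.9723]
P' = Q + AᵀP(A−BK) = [3.3580 1.8241; 1.8241 3.2223]
tr(P') = 6.5803

0.2729 0.8187 0.1466 0.4398


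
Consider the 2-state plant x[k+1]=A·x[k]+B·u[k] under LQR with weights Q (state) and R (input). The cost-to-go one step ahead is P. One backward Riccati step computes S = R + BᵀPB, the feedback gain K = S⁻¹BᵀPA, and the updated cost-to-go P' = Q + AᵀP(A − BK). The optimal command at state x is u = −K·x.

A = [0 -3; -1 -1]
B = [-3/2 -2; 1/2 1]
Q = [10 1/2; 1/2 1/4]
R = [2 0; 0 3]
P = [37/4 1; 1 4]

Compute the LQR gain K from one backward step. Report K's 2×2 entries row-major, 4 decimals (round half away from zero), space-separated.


BᵀP = [-13.3750 0.5000; -17.5000 2.0000]
S = R + BᵀPB = [2 0; 0 3] + [20.3125 27.2500; 27.2500 37.0000] = [22.3125 27.2500; 27.2500 40.0000]
BᵀPA = [-0.5000 39.6250; -2.0000 50.5000]
K = S⁻¹·BᵀPA = [0.2301 1.3931; -0.2068 0.3135]
A−BK = [-0.0684 -0.2835; -0.9083 -2.0100]
AᵀP(A−BK) = [3.7015 8.3235; 8.3235 22.2193]
P' = Q + AᵀP(A−BK) = [13.7015 8.8235; 8.8235 22.4693]
tr(P') = 36.1708

0.2301 1.3931 -0.2068 0.3135


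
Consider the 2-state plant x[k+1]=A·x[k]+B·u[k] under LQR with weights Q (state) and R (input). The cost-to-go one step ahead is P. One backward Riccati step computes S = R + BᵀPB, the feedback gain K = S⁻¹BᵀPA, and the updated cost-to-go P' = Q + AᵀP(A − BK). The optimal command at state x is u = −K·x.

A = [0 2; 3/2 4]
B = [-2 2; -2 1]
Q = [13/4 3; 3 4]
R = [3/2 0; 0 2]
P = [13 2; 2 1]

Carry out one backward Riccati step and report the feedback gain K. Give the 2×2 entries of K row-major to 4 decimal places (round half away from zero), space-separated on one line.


BᵀP = [-30.0000 -6.0000; 28.0000 5.0000]
S = R + BᵀPB = [3/2 0; 0 2] + [72.0000 -66.0000; -66.0000 61.0000] = [73.5000 -66.0000; -66.0000 63.0000]
BᵀPA = [-9.0000 -84.0000; 7.5000 76.0000]
K = S⁻¹·BᵀPA = [-0.2623 -1.0055; -0.1557 0.1530]
A−BK = [-0.2131 -0.3169; 1.1311 1.8361]
AᵀP(A−BK) = [1.0574 1.8033; 1.8033 3.9126]
P' = Q + AᵀP(A−BK) = [4.3074 4.8033; 4.8033 7.9126]
tr(P') = 12.2199

-0.2623 -1.0055 -0.1557 0.1530


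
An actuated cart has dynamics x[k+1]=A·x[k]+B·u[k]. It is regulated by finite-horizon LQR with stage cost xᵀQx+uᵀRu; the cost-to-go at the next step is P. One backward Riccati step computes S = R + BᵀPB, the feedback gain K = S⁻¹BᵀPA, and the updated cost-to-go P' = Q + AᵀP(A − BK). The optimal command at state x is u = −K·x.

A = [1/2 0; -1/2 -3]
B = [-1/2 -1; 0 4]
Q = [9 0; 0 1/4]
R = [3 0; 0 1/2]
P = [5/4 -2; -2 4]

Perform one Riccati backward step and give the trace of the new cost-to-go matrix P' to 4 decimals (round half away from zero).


9.6204

BᵀP = [-0.6250 1.0000; -9.2500 18.0000]
S = R + BᵀPB = [3 0; 0 1/2] + [0.3125 4.6250; 4.6250 81.2500] = [3.3125 4.6250; 4.6250 81.7500]
BᵀPA = [-0.8125 -3.0000; -13.6250 -54.0000]
K = S⁻¹·BᵀPA = [-0.0137 0.0180; -0.1659 -0.6616]
A−BK = [0.3273 -0.6525; 0.1636 -0.3537]
AᵀP(A−BK) = [0.0411 0.0008; 0.0008 0.3293]
P' = Q + AᵀP(A−BK) = [9.0411 0.0008; 0.0008 0.5793]
tr(P') = 9.6204


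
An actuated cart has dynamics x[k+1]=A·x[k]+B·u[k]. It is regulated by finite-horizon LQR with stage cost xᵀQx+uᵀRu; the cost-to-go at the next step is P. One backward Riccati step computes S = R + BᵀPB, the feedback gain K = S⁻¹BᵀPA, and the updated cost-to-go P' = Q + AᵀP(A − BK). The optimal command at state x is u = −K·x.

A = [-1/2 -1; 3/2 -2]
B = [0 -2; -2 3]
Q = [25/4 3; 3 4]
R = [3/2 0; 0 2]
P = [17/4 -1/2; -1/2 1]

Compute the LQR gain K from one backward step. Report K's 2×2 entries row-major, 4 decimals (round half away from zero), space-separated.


-0.2520 0.9593 0.2642 0.2846

BᵀP = [1.0000 -2.0000; -10.0000 4.0000]
S = R + BᵀPB = [3/2 0; 0 2] + [4.0000 -8.0000; -8.0000 32.0000] = [5.5000 -8.0000; -8.0000 34.0000]
BᵀPA = [-3.5000 3.0000; 11.0000 2.0000]
K = S⁻¹·BᵀPA = [-0.2520 0.9593; 0.2642 0.2846]
A−BK = [0.0285 -0.4309; 0.2033 -0.9350]
AᵀP(A−BK) = [0.2739 -0.3974; -0.3974 2.8028]
P' = Q + AᵀP(A−BK) = [6.5239 2.6026; 2.6026 6.8028]
tr(P') = 13.3267


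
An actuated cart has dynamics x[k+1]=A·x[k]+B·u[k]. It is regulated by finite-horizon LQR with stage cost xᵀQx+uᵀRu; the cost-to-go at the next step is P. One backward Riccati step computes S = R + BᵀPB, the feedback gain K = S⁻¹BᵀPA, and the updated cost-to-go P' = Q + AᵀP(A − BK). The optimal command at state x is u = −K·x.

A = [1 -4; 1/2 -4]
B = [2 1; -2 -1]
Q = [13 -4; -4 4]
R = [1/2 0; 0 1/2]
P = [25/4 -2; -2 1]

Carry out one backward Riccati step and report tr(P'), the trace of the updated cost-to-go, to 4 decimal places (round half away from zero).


BᵀP = [16.5000 -6.0000; 8.2500 -3.0000]
S = R + BᵀPB = [1/2 0; 0 1/2] + [45.0000 22.5000; 22.5000 11.2500] = [45.5000 22.5000; 22.5000 11.7500]
BᵀPA = [13.5000 -42.0000; 6.7500 -21.0000]
K = S⁻¹·BᵀPA = [0.2379 -0.7401; 0.1189 -0.3700]
A−BK = [0.4053 -2.1498; 1.0947 -5.8502]
AᵀP(A−BK) = [0.4857 -2.5110; -2.5110 13.1454]
P' = Q + AᵀP(A−BK) = [13.4857 -6.5110; -6.5110 17.1454]
tr(P') = 30.6311

30.6311


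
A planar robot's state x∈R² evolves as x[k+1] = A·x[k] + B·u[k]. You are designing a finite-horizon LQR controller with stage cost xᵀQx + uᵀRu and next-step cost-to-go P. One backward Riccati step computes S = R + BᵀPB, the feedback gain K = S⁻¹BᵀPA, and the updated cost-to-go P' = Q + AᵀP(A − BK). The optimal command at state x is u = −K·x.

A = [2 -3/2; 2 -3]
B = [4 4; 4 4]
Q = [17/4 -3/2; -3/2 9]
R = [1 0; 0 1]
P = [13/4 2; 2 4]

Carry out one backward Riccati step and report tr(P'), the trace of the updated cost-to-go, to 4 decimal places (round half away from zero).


BᵀP = [21.0000 24.0000; 21.0000 24.0000]
S = R + BᵀPB = [1 0; 0 1] + [180.0000 180.0000; 180.0000 180.0000] = [181.0000 180.0000; 180.0000 181.0000]
BᵀPA = [90.0000 -103.5000; 90.0000 -103.5000]
K = S⁻¹·BᵀPA = [0.2493 -0.2867; 0.2493 -0.2867]
A−BK = [0.0055 0.7936; 0.0055 -0.7064]
AᵀP(A−BK) = [0.1247 -0.1434; -0.1434 1.9649]
P' = Q + AᵀP(A−BK) = [4.3747 -1.6434; -1.6434 10.9649]
tr(P') = 15.3395

15.3395


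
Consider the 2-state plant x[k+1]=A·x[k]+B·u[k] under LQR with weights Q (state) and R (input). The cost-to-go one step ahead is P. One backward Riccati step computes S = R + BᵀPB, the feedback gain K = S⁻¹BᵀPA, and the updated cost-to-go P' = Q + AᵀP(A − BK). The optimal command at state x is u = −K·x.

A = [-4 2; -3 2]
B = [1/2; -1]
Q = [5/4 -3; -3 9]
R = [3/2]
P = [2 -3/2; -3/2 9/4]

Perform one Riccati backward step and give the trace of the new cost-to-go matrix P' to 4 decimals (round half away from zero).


31.1522

BᵀP = [2.5000 -3.0000]
S = R + BᵀPB = [3/2] + [4.2500] = [5.7500]
BᵀPA = [-1.0000 -1.0000]
K = S⁻¹·BᵀPA = [-0.1739 -0.1739]
A−BK = [-3.9130 2.0870; -3.1739 1.8261]
AᵀP(A−BK) = [16.0761 -8.6739; -8.6739 4.8261]
P' = Q + AᵀP(A−BK) = [17.3261 -11.6739; -11.6739 13.8261]
tr(P') = 31.1522


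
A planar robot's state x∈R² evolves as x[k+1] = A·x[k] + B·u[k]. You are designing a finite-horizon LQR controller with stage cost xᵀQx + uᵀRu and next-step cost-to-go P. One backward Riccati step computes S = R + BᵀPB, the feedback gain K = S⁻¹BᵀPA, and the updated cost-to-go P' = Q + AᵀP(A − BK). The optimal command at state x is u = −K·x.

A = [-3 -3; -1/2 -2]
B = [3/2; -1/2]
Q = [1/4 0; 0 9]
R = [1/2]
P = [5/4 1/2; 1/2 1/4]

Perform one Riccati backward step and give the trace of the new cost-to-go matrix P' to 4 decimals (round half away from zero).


BᵀP = [1.6250 0.6250]
S = R + BᵀPB = [1/2] + [2.1250] = [2.6250]
BᵀPA = [-5.1875 -6.1250]
K = S⁻¹·BᵀPA = [-1.9762 -2.3333]
A−BK = [-0.0357 0.5000; -1.4881 -3.1667]
AᵀP(A−BK) = [2.5610 3.1458; 3.1458 3.9583]
P' = Q + AᵀP(A−BK) = [2.8110 3.1458; 3.1458 12.9583]
tr(P') = 15.7693

15.7693


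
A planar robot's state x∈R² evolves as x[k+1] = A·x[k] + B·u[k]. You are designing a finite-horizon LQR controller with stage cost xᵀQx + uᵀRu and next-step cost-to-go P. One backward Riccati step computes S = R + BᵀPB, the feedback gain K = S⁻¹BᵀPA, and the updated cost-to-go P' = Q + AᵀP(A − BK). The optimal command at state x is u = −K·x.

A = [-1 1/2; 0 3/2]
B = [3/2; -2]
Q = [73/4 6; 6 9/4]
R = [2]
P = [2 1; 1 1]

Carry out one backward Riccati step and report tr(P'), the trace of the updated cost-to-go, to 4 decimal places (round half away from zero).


26.5139

BᵀP = [1.0000 -0.5000]
S = R + BᵀPB = [2] + [2.5000] = [4.5000]
BᵀPA = [-1.0000 -0.2500]
K = S⁻¹·BᵀPA = [-0.2222 -0.0556]
A−BK = [-0.6667 0.5833; -0.4444 1.3889]
AᵀP(A−BK) = [1.7778 -2.5556; -2.5556 4.2361]
P' = Q + AᵀP(A−BK) = [20.0278 3.4444; 3.4444 6.4861]
tr(P') = 26.5139


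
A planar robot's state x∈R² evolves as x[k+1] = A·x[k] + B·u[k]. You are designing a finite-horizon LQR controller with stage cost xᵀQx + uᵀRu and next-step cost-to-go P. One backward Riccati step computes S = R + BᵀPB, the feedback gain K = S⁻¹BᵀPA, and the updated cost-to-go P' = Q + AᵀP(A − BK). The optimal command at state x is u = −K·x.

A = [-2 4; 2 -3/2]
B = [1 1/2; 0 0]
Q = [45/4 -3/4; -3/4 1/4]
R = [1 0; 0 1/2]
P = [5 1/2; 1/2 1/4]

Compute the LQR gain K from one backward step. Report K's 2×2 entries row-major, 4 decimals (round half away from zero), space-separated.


BᵀP = [5.0000 0.5000; 2.5000 0.2500]
S = R + BᵀPB = [1 0; 0 1/2] + [5.0000 2.5000; 2.5000 1.2500] = [6.0000 2.5000; 2.5000 1.7500]
BᵀPA = [-9.0000 19.2500; -4.5000 9.6250]
K = S⁻¹·BᵀPA = [-1.0588 2.2647; -1.0588 2.2647]
A−BK = [-0.4118 0.6029; 2.0000 -1.5000]
AᵀP(A−BK) = [2.7059 -4.6765; -4.6765 9.1691]
P' = Q + AᵀP(A−BK) = [13.9559 -5.4265; -5.4265 9.4191]
tr(P') = 23.3750

-1.0588 2.2647 -1.0588 2.2647


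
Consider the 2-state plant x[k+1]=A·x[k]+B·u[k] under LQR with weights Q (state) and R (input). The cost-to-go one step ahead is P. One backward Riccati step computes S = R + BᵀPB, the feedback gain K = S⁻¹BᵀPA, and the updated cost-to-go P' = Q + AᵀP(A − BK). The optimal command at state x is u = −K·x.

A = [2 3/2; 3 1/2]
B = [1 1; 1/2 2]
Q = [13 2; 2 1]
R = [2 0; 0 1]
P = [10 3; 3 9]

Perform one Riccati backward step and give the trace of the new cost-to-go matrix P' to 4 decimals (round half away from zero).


19.9463

BᵀP = [11.5000 7.5000; 16.0000 21.0000]
S = R + BᵀPB = [2 0; 0 1] + [15.2500 26.5000; 26.5000 58.0000] = [17.2500 26.5000; 26.5000 59.0000]
BᵀPA = [45.5000 21.0000; 95.0000 34.5000]
K = S⁻¹·BᵀPA = [0.5293 1.0293; 1.3724 0.1224]
A−BK = [0.0983 0.3483; -0.0095 -0.2595]
AᵀP(A−BK) = [2.5357 1.5357; 1.5357 3.4107]
P' = Q + AᵀP(A−BK) = [15.5357 3.5357; 3.5357 4.4107]
tr(P') = 19.9463


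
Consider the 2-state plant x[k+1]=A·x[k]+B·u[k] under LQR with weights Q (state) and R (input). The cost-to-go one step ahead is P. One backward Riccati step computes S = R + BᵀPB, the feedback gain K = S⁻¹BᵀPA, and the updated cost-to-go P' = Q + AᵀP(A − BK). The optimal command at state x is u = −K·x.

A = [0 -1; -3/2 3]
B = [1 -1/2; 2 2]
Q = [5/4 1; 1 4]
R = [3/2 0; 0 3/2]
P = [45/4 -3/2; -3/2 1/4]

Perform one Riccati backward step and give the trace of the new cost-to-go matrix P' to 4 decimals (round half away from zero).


BᵀP = [8.2500 -1.0000; -8.6250 1.2500]
S = R + BᵀPB = [3/2 0; 0 3/2] + [6.2500 -6.1250; -6.1250 6.8125] = [7.7500 -6.1250; -6.1250 8.3125]
BᵀPA = [1.5000 -11.2500; -1.8750 12.3750]
K = S⁻¹·BᵀPA = [0.0366 -0.6585; -0.1986 1.0035]
A−BK = [-0.1359 0.1603; -1.1760 2.3101]
AᵀP(A−BK) = [0.1352 -0.5057; -0.5057 2.6733]
P' = Q + AᵀP(A−BK) = [1.3852 0.4943; 0.4943 6.6733]
tr(P') = 8.0586

8.0586


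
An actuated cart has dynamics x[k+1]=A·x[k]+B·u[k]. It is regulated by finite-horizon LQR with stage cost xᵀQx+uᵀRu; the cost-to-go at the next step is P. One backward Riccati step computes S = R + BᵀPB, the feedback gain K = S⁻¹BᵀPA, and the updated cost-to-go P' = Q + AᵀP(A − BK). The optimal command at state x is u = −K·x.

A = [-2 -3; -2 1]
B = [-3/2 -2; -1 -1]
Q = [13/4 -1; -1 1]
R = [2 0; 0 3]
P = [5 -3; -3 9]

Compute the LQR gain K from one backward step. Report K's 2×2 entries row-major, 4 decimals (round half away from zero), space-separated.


BᵀP = [-4.5000 -4.5000; -7.0000 -3.0000]
S = R + BᵀPB = [2 0; 0 3] + [11.2500 13.5000; 13.5000 17.0000] = [13.2500 13.5000; 13.5000 20.0000]
BᵀPA = [18.0000 9.0000; 20.0000 18.0000]
K = S⁻¹·BᵀPA = [1.0876 -0.7613; 0.2659 1.4139]
A−BK = [0.1631 -1.3142; -0.6465 1.6526]
AᵀP(A−BK) = [7.1057 -14.5740; -14.5740 53.4018]
P' = Q + AᵀP(A−BK) = [10.3557 -15.5740; -15.5740 54.4018]
tr(P') = 64.7576

1.0876 -0.7613 0.2659 1.4139
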